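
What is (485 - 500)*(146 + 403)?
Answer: -8235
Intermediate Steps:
(485 - 500)*(146 + 403) = -15*549 = -8235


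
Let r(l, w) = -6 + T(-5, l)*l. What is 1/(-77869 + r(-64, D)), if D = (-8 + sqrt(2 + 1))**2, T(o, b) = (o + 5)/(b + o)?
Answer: -1/77875 ≈ -1.2841e-5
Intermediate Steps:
T(o, b) = (5 + o)/(b + o)
D = (-8 + sqrt(3))**2 ≈ 39.287
r(l, w) = -6 (r(l, w) = -6 + ((5 - 5)/(l - 5))*l = -6 + (0/(-5 + l))*l = -6 + 0*l = -6 + 0 = -6)
1/(-77869 + r(-64, D)) = 1/(-77869 - 6) = 1/(-77875) = -1/77875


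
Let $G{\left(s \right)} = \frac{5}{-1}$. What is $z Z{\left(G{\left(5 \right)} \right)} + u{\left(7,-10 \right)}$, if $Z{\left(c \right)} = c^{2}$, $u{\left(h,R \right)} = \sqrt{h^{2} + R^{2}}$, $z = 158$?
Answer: $3950 + \sqrt{149} \approx 3962.2$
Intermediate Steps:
$u{\left(h,R \right)} = \sqrt{R^{2} + h^{2}}$
$G{\left(s \right)} = -5$ ($G{\left(s \right)} = 5 \left(-1\right) = -5$)
$z Z{\left(G{\left(5 \right)} \right)} + u{\left(7,-10 \right)} = 158 \left(-5\right)^{2} + \sqrt{\left(-10\right)^{2} + 7^{2}} = 158 \cdot 25 + \sqrt{100 + 49} = 3950 + \sqrt{149}$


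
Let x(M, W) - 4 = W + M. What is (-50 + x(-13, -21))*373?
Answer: -29840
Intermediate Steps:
x(M, W) = 4 + M + W (x(M, W) = 4 + (W + M) = 4 + (M + W) = 4 + M + W)
(-50 + x(-13, -21))*373 = (-50 + (4 - 13 - 21))*373 = (-50 - 30)*373 = -80*373 = -29840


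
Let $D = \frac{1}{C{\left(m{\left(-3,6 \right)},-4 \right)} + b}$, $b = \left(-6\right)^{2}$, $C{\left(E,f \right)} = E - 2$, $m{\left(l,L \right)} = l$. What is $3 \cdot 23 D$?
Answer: $\frac{69}{31} \approx 2.2258$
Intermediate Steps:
$C{\left(E,f \right)} = -2 + E$ ($C{\left(E,f \right)} = E - 2 = -2 + E$)
$b = 36$
$D = \frac{1}{31}$ ($D = \frac{1}{\left(-2 - 3\right) + 36} = \frac{1}{-5 + 36} = \frac{1}{31} \approx 0.032258$)
$3 \cdot 23 D = 3 \cdot 23 \cdot \frac{1}{31} = 69 \cdot \frac{1}{31} = \frac{69}{31}$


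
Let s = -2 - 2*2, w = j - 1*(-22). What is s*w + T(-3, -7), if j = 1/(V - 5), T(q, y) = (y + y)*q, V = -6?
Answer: -984/11 ≈ -89.455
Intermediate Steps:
T(q, y) = 2*q*y (T(q, y) = (2*y)*q = 2*q*y)
j = -1/11 (j = 1/(-6 - 5) = 1/(-11) = -1/11 ≈ -0.090909)
w = 241/11 (w = -1/11 - 1*(-22) = -1/11 + 22 = 241/11 ≈ 21.909)
s = -6 (s = -2 - 4 = -6)
s*w + T(-3, -7) = -6*241/11 + 2*(-3)*(-7) = -1446/11 + 42 = -984/11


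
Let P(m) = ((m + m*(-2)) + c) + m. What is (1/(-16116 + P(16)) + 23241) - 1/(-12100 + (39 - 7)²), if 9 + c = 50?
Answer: 4137983359699/178046700 ≈ 23241.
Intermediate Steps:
c = 41 (c = -9 + 50 = 41)
P(m) = 41 (P(m) = ((m + m*(-2)) + 41) + m = ((m - 2*m) + 41) + m = (-m + 41) + m = (41 - m) + m = 41)
(1/(-16116 + P(16)) + 23241) - 1/(-12100 + (39 - 7)²) = (1/(-16116 + 41) + 23241) - 1/(-12100 + (39 - 7)²) = (1/(-16075) + 23241) - 1/(-12100 + 32²) = (-1/16075 + 23241) - 1/(-12100 + 1024) = 373599074/16075 - 1/(-11076) = 373599074/16075 - 1*(-1/11076) = 373599074/16075 + 1/11076 = 4137983359699/178046700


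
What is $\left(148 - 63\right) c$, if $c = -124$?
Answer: $-10540$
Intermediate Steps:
$\left(148 - 63\right) c = \left(148 - 63\right) \left(-124\right) = 85 \left(-124\right) = -10540$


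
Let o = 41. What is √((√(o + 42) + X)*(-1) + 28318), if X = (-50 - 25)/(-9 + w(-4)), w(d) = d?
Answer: √(4784767 - 169*√83)/13 ≈ 168.24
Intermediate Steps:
X = 75/13 (X = (-50 - 25)/(-9 - 4) = -75/(-13) = -75*(-1/13) = 75/13 ≈ 5.7692)
√((√(o + 42) + X)*(-1) + 28318) = √((√(41 + 42) + 75/13)*(-1) + 28318) = √((√83 + 75/13)*(-1) + 28318) = √((75/13 + √83)*(-1) + 28318) = √((-75/13 - √83) + 28318) = √(368059/13 - √83)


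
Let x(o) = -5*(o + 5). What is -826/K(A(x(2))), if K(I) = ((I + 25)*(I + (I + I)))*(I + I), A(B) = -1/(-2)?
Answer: -3304/153 ≈ -21.595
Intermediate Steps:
x(o) = -25 - 5*o (x(o) = -5*(5 + o) = -25 - 5*o)
A(B) = 1/2 (A(B) = -1*(-1/2) = 1/2)
K(I) = 6*I**2*(25 + I) (K(I) = ((25 + I)*(I + 2*I))*(2*I) = ((25 + I)*(3*I))*(2*I) = (3*I*(25 + I))*(2*I) = 6*I**2*(25 + I))
-826/K(A(x(2))) = -826*2/(3*(25 + 1/2)) = -826/(6*(1/4)*(51/2)) = -826/153/4 = -826*4/153 = -3304/153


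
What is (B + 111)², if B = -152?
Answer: 1681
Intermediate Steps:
(B + 111)² = (-152 + 111)² = (-41)² = 1681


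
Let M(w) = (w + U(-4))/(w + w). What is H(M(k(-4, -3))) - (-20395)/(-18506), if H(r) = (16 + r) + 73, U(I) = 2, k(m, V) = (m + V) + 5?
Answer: 1626639/18506 ≈ 87.898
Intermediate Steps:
k(m, V) = 5 + V + m (k(m, V) = (V + m) + 5 = 5 + V + m)
M(w) = (2 + w)/(2*w) (M(w) = (w + 2)/(w + w) = (2 + w)/((2*w)) = (2 + w)*(1/(2*w)) = (2 + w)/(2*w))
H(r) = 89 + r
H(M(k(-4, -3))) - (-20395)/(-18506) = (89 + (2 + (5 - 3 - 4))/(2*(5 - 3 - 4))) - (-20395)/(-18506) = (89 + (½)*(2 - 2)/(-2)) - (-20395)*(-1)/18506 = (89 + (½)*(-½)*0) - 1*20395/18506 = (89 + 0) - 20395/18506 = 89 - 20395/18506 = 1626639/18506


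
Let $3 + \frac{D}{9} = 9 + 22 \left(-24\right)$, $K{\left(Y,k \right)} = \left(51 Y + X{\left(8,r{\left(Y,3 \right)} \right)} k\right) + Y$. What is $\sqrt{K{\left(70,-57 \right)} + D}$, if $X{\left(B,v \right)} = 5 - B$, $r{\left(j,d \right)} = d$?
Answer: $i \sqrt{887} \approx 29.783 i$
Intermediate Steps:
$K{\left(Y,k \right)} = - 3 k + 52 Y$ ($K{\left(Y,k \right)} = \left(51 Y + \left(5 - 8\right) k\right) + Y = \left(51 Y - 3 k\right) + Y = \left(- 3 k + 51 Y\right) + Y = - 3 k + 52 Y$)
$D = -4698$ ($D = -27 + 9 \left(9 + 22 \left(-24\right)\right) = -27 + 9 \left(9 - 528\right) = -27 + 9 \left(-519\right) = -27 - 4671 = -4698$)
$\sqrt{K{\left(70,-57 \right)} + D} = \sqrt{\left(\left(-3\right) \left(-57\right) + 52 \cdot 70\right) - 4698} = \sqrt{\left(171 + 3640\right) - 4698} = \sqrt{3811 - 4698} = \sqrt{-887} = i \sqrt{887}$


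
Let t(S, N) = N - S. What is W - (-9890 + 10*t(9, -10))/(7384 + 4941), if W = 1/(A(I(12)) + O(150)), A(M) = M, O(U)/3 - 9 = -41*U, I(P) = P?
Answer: 2183183/2669595 ≈ 0.81780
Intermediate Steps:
O(U) = 27 - 123*U (O(U) = 27 + 3*(-41*U) = 27 - 123*U)
W = -1/18411 (W = 1/(12 + (27 - 123*150)) = 1/(12 + (27 - 18450)) = 1/(12 - 18423) = 1/(-18411) = -1/18411 ≈ -5.4315e-5)
W - (-9890 + 10*t(9, -10))/(7384 + 4941) = -1/18411 - (-9890 + 10*(-10 - 1*9))/(7384 + 4941) = -1/18411 - (-9890 + 10*(-10 - 9))/12325 = -1/18411 - (-9890 + 10*(-19))/12325 = -1/18411 - (-9890 - 190)/12325 = -1/18411 - (-10080)/12325 = -1/18411 - 1*(-2016/2465) = -1/18411 + 2016/2465 = 2183183/2669595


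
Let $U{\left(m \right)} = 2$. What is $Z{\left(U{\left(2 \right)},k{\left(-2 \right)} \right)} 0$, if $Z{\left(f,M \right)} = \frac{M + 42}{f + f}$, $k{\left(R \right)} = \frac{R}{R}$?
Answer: $0$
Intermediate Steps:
$k{\left(R \right)} = 1$
$Z{\left(f,M \right)} = \frac{42 + M}{2 f}$
$Z{\left(U{\left(2 \right)},k{\left(-2 \right)} \right)} 0 = \frac{42 + 1}{2 \cdot 2} \cdot 0 = \frac{1}{2} \cdot \frac{1}{2} \cdot 43 \cdot 0 = \frac{43}{4} \cdot 0 = 0$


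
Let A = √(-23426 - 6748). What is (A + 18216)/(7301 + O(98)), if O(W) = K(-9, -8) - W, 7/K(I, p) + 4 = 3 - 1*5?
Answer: 109296/43211 + 6*I*√30174/43211 ≈ 2.5294 + 0.02412*I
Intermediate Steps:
K(I, p) = -7/6 (K(I, p) = 7/(-4 + (3 - 1*5)) = 7/(-4 + (3 - 5)) = 7/(-4 - 2) = 7/(-6) = 7*(-⅙) = -7/6)
O(W) = -7/6 - W
A = I*√30174 (A = √(-30174) = I*√30174 ≈ 173.71*I)
(A + 18216)/(7301 + O(98)) = (I*√30174 + 18216)/(7301 + (-7/6 - 1*98)) = (18216 + I*√30174)/(7301 + (-7/6 - 98)) = (18216 + I*√30174)/(7301 - 595/6) = (18216 + I*√30174)/(43211/6) = (18216 + I*√30174)*(6/43211) = 109296/43211 + 6*I*√30174/43211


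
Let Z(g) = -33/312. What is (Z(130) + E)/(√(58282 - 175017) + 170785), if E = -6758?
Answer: -8002336117/202228921856 + 234281*I*√116735/1011144609280 ≈ -0.039571 + 7.9163e-5*I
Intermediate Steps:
Z(g) = -11/104 (Z(g) = -33*1/312 = -11/104)
(Z(130) + E)/(√(58282 - 175017) + 170785) = (-11/104 - 6758)/(√(58282 - 175017) + 170785) = -702843/(104*(√(-116735) + 170785)) = -702843/(104*(I*√116735 + 170785)) = -702843/(104*(170785 + I*√116735))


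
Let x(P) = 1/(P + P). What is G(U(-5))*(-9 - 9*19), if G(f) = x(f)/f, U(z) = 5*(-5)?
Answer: -18/125 ≈ -0.14400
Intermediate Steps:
x(P) = 1/(2*P)
U(z) = -25
G(f) = 1/(2*f²) (G(f) = (1/(2*f))/f = 1/(2*f²))
G(U(-5))*(-9 - 9*19) = ((½)/(-25)²)*(-9 - 9*19) = ((½)*(1/625))*(-9 - 171) = (1/1250)*(-180) = -18/125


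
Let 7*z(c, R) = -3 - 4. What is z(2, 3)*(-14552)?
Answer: 14552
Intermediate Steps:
z(c, R) = -1 (z(c, R) = (-3 - 4)/7 = (⅐)*(-7) = -1)
z(2, 3)*(-14552) = -1*(-14552) = 14552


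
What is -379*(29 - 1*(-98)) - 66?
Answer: -48199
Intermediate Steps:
-379*(29 - 1*(-98)) - 66 = -379*(29 + 98) - 66 = -379*127 - 66 = -48133 - 66 = -48199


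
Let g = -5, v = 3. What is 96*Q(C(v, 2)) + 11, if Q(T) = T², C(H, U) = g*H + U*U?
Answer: 11627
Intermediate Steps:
C(H, U) = U² - 5*H (C(H, U) = -5*H + U*U = -5*H + U² = U² - 5*H)
96*Q(C(v, 2)) + 11 = 96*(2² - 5*3)² + 11 = 96*(4 - 15)² + 11 = 96*(-11)² + 11 = 96*121 + 11 = 11616 + 11 = 11627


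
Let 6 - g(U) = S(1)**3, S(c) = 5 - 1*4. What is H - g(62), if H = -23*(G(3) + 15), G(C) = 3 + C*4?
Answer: -695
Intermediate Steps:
G(C) = 3 + 4*C
S(c) = 1 (S(c) = 5 - 4 = 1)
H = -690 (H = -23*((3 + 4*3) + 15) = -23*((3 + 12) + 15) = -23*(15 + 15) = -23*30 = -690)
g(U) = 5 (g(U) = 6 - 1*1**3 = 6 - 1*1 = 6 - 1 = 5)
H - g(62) = -690 - 1*5 = -690 - 5 = -695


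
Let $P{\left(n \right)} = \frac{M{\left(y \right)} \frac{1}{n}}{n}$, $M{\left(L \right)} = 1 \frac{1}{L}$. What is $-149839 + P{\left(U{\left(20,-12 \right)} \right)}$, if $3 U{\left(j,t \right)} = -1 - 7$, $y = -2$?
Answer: $- \frac{19179401}{128} \approx -1.4984 \cdot 10^{5}$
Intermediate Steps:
$U{\left(j,t \right)} = - \frac{8}{3}$ ($U{\left(j,t \right)} = \frac{-1 - 7}{3} = \frac{1}{3} \left(-8\right) = - \frac{8}{3}$)
$M{\left(L \right)} = \frac{1}{L}$
$P{\left(n \right)} = - \frac{1}{2 n^{2}}$ ($P{\left(n \right)} = \frac{\frac{1}{-2} \frac{1}{n}}{n} = \frac{\left(- \frac{1}{2}\right) \frac{1}{n}}{n} = - \frac{1}{2 n^{2}}$)
$-149839 + P{\left(U{\left(20,-12 \right)} \right)} = -149839 - \frac{1}{2 \cdot \frac{64}{9}} = -149839 - \frac{9}{128} = - \frac{19179401}{128}$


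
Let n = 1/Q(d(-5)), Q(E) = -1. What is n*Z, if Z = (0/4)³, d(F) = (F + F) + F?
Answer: 0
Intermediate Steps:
d(F) = 3*F (d(F) = 2*F + F = 3*F)
n = -1 (n = 1/(-1) = -1)
Z = 0 (Z = (0*(¼))³ = 0³ = 0)
n*Z = -1*0 = 0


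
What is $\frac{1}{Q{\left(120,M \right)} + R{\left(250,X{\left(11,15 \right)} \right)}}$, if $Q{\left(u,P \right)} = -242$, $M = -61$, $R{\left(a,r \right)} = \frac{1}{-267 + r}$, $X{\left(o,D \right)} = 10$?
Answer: $- \frac{257}{62195} \approx -0.0041322$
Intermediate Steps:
$\frac{1}{Q{\left(120,M \right)} + R{\left(250,X{\left(11,15 \right)} \right)}} = \frac{1}{-242 + \frac{1}{-267 + 10}} = \frac{1}{-242 + \frac{1}{-257}} = \frac{1}{-242 - \frac{1}{257}} = \frac{1}{- \frac{62195}{257}} = - \frac{257}{62195}$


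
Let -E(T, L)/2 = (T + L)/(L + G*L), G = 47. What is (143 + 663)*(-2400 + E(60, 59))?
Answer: -1369603157/708 ≈ -1.9345e+6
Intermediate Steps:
E(T, L) = -(L + T)/(24*L) (E(T, L) = -2*(T + L)/(L + 47*L) = -2*(L + T)/(48*L) = -2*(L + T)*1/(48*L) = -(L + T)/(24*L))
(143 + 663)*(-2400 + E(60, 59)) = (143 + 663)*(-2400 + (1/24)*(-1*59 - 1*60)/59) = 806*(-2400 + (1/24)*(1/59)*(-59 - 60)) = 806*(-2400 + (1/24)*(1/59)*(-119)) = 806*(-2400 - 119/1416) = 806*(-3398519/1416) = -1369603157/708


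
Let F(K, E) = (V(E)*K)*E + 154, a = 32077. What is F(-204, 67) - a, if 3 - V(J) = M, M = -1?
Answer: -86595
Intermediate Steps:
V(J) = 4 (V(J) = 3 - 1*(-1) = 3 + 1 = 4)
F(K, E) = 154 + 4*E*K (F(K, E) = (4*K)*E + 154 = 4*E*K + 154 = 154 + 4*E*K)
F(-204, 67) - a = (154 + 4*67*(-204)) - 1*32077 = (154 - 54672) - 32077 = -54518 - 32077 = -86595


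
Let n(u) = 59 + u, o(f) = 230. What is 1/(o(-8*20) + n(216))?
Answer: 1/505 ≈ 0.0019802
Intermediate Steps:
1/(o(-8*20) + n(216)) = 1/(230 + (59 + 216)) = 1/(230 + 275) = 1/505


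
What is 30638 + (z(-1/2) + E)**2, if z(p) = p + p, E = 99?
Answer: 40242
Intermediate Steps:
z(p) = 2*p
30638 + (z(-1/2) + E)**2 = 30638 + (2*(-1/2) + 99)**2 = 30638 + (-1 + 99)**2 = 30638 + 98**2 = 30638 + 9604 = 40242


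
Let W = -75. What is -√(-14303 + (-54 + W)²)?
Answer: -√2338 ≈ -48.353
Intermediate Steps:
-√(-14303 + (-54 + W)²) = -√(-14303 + (-54 - 75)²) = -√(-14303 + (-129)²) = -√(-14303 + 16641) = -√2338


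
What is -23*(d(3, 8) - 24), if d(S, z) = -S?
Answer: 621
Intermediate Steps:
-23*(d(3, 8) - 24) = -23*(-1*3 - 24) = -23*(-3 - 24) = -23*(-27) = 621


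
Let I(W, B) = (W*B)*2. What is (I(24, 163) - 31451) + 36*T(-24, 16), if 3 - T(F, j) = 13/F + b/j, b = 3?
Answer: -94025/4 ≈ -23506.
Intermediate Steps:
T(F, j) = 3 - 13/F - 3/j (T(F, j) = 3 - (13/F + 3/j) = 3 - (3/j + 13/F) = 3 + (-13/F - 3/j) = 3 - 13/F - 3/j)
I(W, B) = 2*B*W (I(W, B) = (B*W)*2 = 2*B*W)
(I(24, 163) - 31451) + 36*T(-24, 16) = (2*163*24 - 31451) + 36*(3 - 13/(-24) - 3/16) = (7824 - 31451) + 36*(3 - 13*(-1/24) - 3*1/16) = -23627 + 36*(3 + 13/24 - 3/16) = -23627 + 36*(161/48) = -23627 + 483/4 = -94025/4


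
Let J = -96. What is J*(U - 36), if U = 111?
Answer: -7200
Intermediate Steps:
J*(U - 36) = -96*(111 - 36) = -96*75 = -7200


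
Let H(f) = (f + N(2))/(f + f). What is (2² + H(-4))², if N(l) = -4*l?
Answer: 121/4 ≈ 30.250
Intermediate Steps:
H(f) = (-8 + f)/(2*f) (H(f) = (f - 4*2)/(f + f) = (f - 8)/((2*f)) = (-8 + f)*(1/(2*f)) = (-8 + f)/(2*f))
(2² + H(-4))² = (2² + (½)*(-8 - 4)/(-4))² = (4 + (½)*(-¼)*(-12))² = (4 + 3/2)² = (11/2)² = 121/4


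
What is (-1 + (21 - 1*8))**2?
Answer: 144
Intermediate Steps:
(-1 + (21 - 1*8))**2 = (-1 + (21 - 8))**2 = (-1 + 13)**2 = 12**2 = 144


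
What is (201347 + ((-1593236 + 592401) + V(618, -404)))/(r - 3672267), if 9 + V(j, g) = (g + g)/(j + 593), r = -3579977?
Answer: 968191675/8782467484 ≈ 0.11024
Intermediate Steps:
V(j, g) = -9 + 2*g/(593 + j) (V(j, g) = -9 + (g + g)/(j + 593) = -9 + (2*g)/(593 + j) = -9 + 2*g/(593 + j))
(201347 + ((-1593236 + 592401) + V(618, -404)))/(r - 3672267) = (201347 + ((-1593236 + 592401) + (-5337 - 9*618 + 2*(-404))/(593 + 618)))/(-3579977 - 3672267) = (201347 + (-1000835 + (-5337 - 5562 - 808)/1211))/(-7252244) = (201347 + (-1000835 + (1/1211)*(-11707)))*(-1/7252244) = (201347 + (-1000835 - 11707/1211))*(-1/7252244) = (201347 - 1212022892/1211)*(-1/7252244) = -968191675/1211*(-1/7252244) = 968191675/8782467484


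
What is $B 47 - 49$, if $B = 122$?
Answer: $5685$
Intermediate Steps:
$B 47 - 49 = 122 \cdot 47 - 49 = 5734 - 49 = 5685$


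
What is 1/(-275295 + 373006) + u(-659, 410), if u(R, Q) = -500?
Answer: -48855499/97711 ≈ -500.00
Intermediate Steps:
1/(-275295 + 373006) + u(-659, 410) = 1/(-275295 + 373006) - 500 = 1/97711 - 500 = -48855499/97711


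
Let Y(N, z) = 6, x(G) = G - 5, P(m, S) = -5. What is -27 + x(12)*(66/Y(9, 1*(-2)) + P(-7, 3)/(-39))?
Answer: 1985/39 ≈ 50.897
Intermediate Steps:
x(G) = -5 + G
-27 + x(12)*(66/Y(9, 1*(-2)) + P(-7, 3)/(-39)) = -27 + (-5 + 12)*(66/6 - 5/(-39)) = -27 + 7*(66*(⅙) - 5*(-1/39)) = -27 + 7*(11 + 5/39) = -27 + 7*(434/39) = -27 + 3038/39 = 1985/39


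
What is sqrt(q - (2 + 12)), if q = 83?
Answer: sqrt(69) ≈ 8.3066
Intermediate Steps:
sqrt(q - (2 + 12)) = sqrt(83 - (2 + 12)) = sqrt(83 - 1*14) = sqrt(83 - 14) = sqrt(69)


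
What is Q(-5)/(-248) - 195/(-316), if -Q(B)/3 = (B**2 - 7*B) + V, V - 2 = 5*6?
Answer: 16947/9796 ≈ 1.7300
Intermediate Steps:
V = 32 (V = 2 + 5*6 = 2 + 30 = 32)
Q(B) = -96 - 3*B**2 + 21*B (Q(B) = -3*((B**2 - 7*B) + 32) = -3*(32 + B**2 - 7*B) = -96 - 3*B**2 + 21*B)
Q(-5)/(-248) - 195/(-316) = (-96 - 3*(-5)**2 + 21*(-5))/(-248) - 195/(-316) = (-96 - 3*25 - 105)*(-1/248) - 195*(-1/316) = (-96 - 75 - 105)*(-1/248) + 195/316 = -276*(-1/248) + 195/316 = 69/62 + 195/316 = 16947/9796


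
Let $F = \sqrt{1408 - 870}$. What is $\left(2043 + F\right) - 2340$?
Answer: $-297 + \sqrt{538} \approx -273.81$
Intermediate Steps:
$F = \sqrt{538} \approx 23.195$
$\left(2043 + F\right) - 2340 = \left(2043 + \sqrt{538}\right) - 2340 = -297 + \sqrt{538}$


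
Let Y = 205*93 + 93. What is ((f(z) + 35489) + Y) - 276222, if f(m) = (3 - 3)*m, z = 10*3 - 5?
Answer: -221575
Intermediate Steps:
z = 25 (z = 30 - 5 = 25)
Y = 19158 (Y = 19065 + 93 = 19158)
f(m) = 0 (f(m) = 0*m = 0)
((f(z) + 35489) + Y) - 276222 = ((0 + 35489) + 19158) - 276222 = (35489 + 19158) - 276222 = 54647 - 276222 = -221575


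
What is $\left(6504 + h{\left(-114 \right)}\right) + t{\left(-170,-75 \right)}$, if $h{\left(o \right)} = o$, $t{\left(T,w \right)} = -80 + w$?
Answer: $6235$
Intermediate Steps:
$\left(6504 + h{\left(-114 \right)}\right) + t{\left(-170,-75 \right)} = \left(6504 - 114\right) - 155 = 6390 - 155 = 6235$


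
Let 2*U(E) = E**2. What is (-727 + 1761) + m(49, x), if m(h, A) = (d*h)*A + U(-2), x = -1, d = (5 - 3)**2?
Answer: 840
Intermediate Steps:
U(E) = E**2/2
d = 4 (d = 2**2 = 4)
m(h, A) = 2 + 4*A*h (m(h, A) = (4*h)*A + (1/2)*(-2)**2 = 4*A*h + (1/2)*4 = 4*A*h + 2 = 2 + 4*A*h)
(-727 + 1761) + m(49, x) = (-727 + 1761) + (2 + 4*(-1)*49) = 1034 + (2 - 196) = 1034 - 194 = 840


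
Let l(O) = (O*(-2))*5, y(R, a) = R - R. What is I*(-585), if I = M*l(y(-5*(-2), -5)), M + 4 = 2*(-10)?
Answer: 0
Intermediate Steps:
y(R, a) = 0
l(O) = -10*O (l(O) = -2*O*5 = -10*O)
M = -24 (M = -4 + 2*(-10) = -4 - 20 = -24)
I = 0 (I = -(-240)*0 = -24*0 = 0)
I*(-585) = 0*(-585) = 0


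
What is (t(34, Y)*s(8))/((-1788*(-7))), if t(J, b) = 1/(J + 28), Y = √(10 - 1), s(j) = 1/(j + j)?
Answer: 1/12415872 ≈ 8.0542e-8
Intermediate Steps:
s(j) = 1/(2*j)
Y = 3 (Y = √9 = 3)
t(J, b) = 1/(28 + J)
(t(34, Y)*s(8))/((-1788*(-7))) = (((½)/8)/(28 + 34))/((-1788*(-7))) = (((½)*(⅛))/62)/12516 = ((1/62)*(1/16))*(1/12516) = (1/992)*(1/12516) = 1/12415872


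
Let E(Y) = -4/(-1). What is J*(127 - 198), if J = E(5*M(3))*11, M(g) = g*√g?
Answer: -3124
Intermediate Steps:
M(g) = g^(3/2)
E(Y) = 4 (E(Y) = -4*(-1) = 4)
J = 44 (J = 4*11 = 44)
J*(127 - 198) = 44*(127 - 198) = 44*(-71) = -3124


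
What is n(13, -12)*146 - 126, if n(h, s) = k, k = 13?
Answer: 1772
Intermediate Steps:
n(h, s) = 13
n(13, -12)*146 - 126 = 13*146 - 126 = 1898 - 126 = 1772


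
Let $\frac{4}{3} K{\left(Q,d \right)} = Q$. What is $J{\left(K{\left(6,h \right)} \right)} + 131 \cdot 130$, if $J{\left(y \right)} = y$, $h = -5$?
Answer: $\frac{34069}{2} \approx 17035.0$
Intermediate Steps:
$K{\left(Q,d \right)} = \frac{3 Q}{4}$
$J{\left(K{\left(6,h \right)} \right)} + 131 \cdot 130 = \frac{3}{4} \cdot 6 + 131 \cdot 130 = \frac{9}{2} + 17030 = \frac{34069}{2}$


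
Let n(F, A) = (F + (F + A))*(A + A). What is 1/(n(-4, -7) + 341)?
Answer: 1/551 ≈ 0.0018149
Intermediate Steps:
n(F, A) = 2*A*(A + 2*F) (n(F, A) = (F + (A + F))*(2*A) = (A + 2*F)*(2*A) = 2*A*(A + 2*F))
1/(n(-4, -7) + 341) = 1/(2*(-7)*(-7 + 2*(-4)) + 341) = 1/(2*(-7)*(-7 - 8) + 341) = 1/(2*(-7)*(-15) + 341) = 1/(210 + 341) = 1/551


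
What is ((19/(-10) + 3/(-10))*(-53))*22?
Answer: 12826/5 ≈ 2565.2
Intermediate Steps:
((19/(-10) + 3/(-10))*(-53))*22 = ((19*(-⅒) + 3*(-⅒))*(-53))*22 = ((-19/10 - 3/10)*(-53))*22 = -11/5*(-53)*22 = (583/5)*22 = 12826/5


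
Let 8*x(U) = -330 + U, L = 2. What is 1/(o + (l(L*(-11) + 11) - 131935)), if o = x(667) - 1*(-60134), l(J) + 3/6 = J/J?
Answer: -8/574067 ≈ -1.3936e-5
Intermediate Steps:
x(U) = -165/4 + U/8 (x(U) = (-330 + U)/8 = -165/4 + U/8)
l(J) = 1/2 (l(J) = -1/2 + J/J = -1/2 + 1 = 1/2)
o = 481409/8 (o = (-165/4 + (1/8)*667) - 1*(-60134) = (-165/4 + 667/8) + 60134 = 337/8 + 60134 = 481409/8 ≈ 60176.)
1/(o + (l(L*(-11) + 11) - 131935)) = 1/(481409/8 + (1/2 - 131935)) = 1/(481409/8 - 263869/2) = 1/(-574067/8) = -8/574067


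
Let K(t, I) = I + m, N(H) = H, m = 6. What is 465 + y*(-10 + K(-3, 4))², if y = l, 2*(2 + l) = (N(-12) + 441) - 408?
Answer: 465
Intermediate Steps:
K(t, I) = 6 + I (K(t, I) = I + 6 = 6 + I)
l = 17/2 (l = -2 + ((-12 + 441) - 408)/2 = -2 + (429 - 408)/2 = -2 + (½)*21 = -2 + 21/2 = 17/2 ≈ 8.5000)
y = 17/2 ≈ 8.5000
465 + y*(-10 + K(-3, 4))² = 465 + 17*(-10 + (6 + 4))²/2 = 465 + 17*(-10 + 10)²/2 = 465 + (17/2)*0² = 465 + (17/2)*0 = 465 + 0 = 465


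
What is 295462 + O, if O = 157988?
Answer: 453450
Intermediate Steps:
295462 + O = 295462 + 157988 = 453450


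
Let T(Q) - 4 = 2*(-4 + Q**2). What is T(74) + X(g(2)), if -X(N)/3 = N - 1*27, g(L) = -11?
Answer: 11062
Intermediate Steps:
X(N) = 81 - 3*N (X(N) = -3*(N - 1*27) = -3*(N - 27) = -3*(-27 + N) = 81 - 3*N)
T(Q) = -4 + 2*Q**2 (T(Q) = 4 + 2*(-4 + Q**2) = 4 + (-8 + 2*Q**2) = -4 + 2*Q**2)
T(74) + X(g(2)) = (-4 + 2*74**2) + (81 - 3*(-11)) = (-4 + 2*5476) + (81 + 33) = (-4 + 10952) + 114 = 10948 + 114 = 11062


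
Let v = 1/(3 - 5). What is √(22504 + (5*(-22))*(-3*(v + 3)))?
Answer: √23329 ≈ 152.74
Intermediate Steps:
v = -½ (v = 1/(-2) = -½ ≈ -0.50000)
√(22504 + (5*(-22))*(-3*(v + 3))) = √(22504 + (5*(-22))*(-3*(-½ + 3))) = √(22504 - (-330)*5/2) = √(22504 - 110*(-15/2)) = √(22504 + 825) = √23329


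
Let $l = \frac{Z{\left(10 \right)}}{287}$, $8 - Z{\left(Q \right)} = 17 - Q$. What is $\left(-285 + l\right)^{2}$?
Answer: $\frac{6690258436}{82369} \approx 81223.0$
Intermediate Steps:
$Z{\left(Q \right)} = -9 + Q$ ($Z{\left(Q \right)} = 8 - \left(17 - Q\right) = 8 + \left(-17 + Q\right) = -9 + Q$)
$l = \frac{1}{287}$ ($l = \frac{-9 + 10}{287} = 1 \cdot \frac{1}{287} = \frac{1}{287} \approx 0.0034843$)
$\left(-285 + l\right)^{2} = \left(-285 + \frac{1}{287}\right)^{2} = \left(- \frac{81794}{287}\right)^{2} = \frac{6690258436}{82369}$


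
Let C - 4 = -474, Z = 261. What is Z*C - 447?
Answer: -123117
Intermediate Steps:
C = -470 (C = 4 - 474 = -470)
Z*C - 447 = 261*(-470) - 447 = -122670 - 447 = -123117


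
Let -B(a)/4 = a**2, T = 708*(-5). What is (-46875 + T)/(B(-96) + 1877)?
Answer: 50415/34987 ≈ 1.4410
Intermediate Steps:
T = -3540
B(a) = -4*a**2
(-46875 + T)/(B(-96) + 1877) = (-46875 - 3540)/(-4*(-96)**2 + 1877) = -50415/(-4*9216 + 1877) = -50415/(-36864 + 1877) = -50415/(-34987) = -50415*(-1/34987) = 50415/34987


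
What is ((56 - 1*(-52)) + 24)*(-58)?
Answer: -7656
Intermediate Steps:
((56 - 1*(-52)) + 24)*(-58) = ((56 + 52) + 24)*(-58) = (108 + 24)*(-58) = 132*(-58) = -7656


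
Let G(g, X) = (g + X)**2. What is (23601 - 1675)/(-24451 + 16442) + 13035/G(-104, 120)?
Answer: 98784259/2050304 ≈ 48.180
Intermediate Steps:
G(g, X) = (X + g)**2
(23601 - 1675)/(-24451 + 16442) + 13035/G(-104, 120) = (23601 - 1675)/(-24451 + 16442) + 13035/((120 - 104)**2) = 21926/(-8009) + 13035/(16**2) = 21926*(-1/8009) + 13035/256 = -21926/8009 + 13035*(1/256) = -21926/8009 + 13035/256 = 98784259/2050304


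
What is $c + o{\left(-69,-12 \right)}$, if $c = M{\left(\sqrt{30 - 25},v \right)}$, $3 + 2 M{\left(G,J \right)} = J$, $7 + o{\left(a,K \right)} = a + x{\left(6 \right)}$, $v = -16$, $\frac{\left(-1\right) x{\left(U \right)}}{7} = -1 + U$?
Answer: $- \frac{241}{2} \approx -120.5$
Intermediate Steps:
$x{\left(U \right)} = 7 - 7 U$ ($x{\left(U \right)} = - 7 \left(-1 + U\right) = 7 - 7 U$)
$o{\left(a,K \right)} = -42 + a$ ($o{\left(a,K \right)} = -7 + \left(a + \left(7 - 42\right)\right) = -7 + \left(a - 35\right) = -7 + \left(-35 + a\right) = -42 + a$)
$M{\left(G,J \right)} = - \frac{3}{2} + \frac{J}{2}$
$c = - \frac{19}{2}$ ($c = - \frac{3}{2} + \frac{1}{2} \left(-16\right) = - \frac{3}{2} - 8 = - \frac{19}{2} \approx -9.5$)
$c + o{\left(-69,-12 \right)} = - \frac{19}{2} - 111 = - \frac{241}{2}$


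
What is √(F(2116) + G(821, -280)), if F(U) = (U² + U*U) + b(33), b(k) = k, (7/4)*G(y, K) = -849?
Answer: √438768533/7 ≈ 2992.4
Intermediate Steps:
G(y, K) = -3396/7 (G(y, K) = (4/7)*(-849) = -3396/7)
F(U) = 33 + 2*U² (F(U) = (U² + U*U) + 33 = (U² + U²) + 33 = 2*U² + 33 = 33 + 2*U²)
√(F(2116) + G(821, -280)) = √((33 + 2*2116²) - 3396/7) = √((33 + 2*4477456) - 3396/7) = √((33 + 8954912) - 3396/7) = √(8954945 - 3396/7) = √(62681219/7) = √438768533/7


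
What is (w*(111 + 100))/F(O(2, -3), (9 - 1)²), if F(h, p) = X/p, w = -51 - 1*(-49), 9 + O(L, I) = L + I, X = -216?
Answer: 3376/27 ≈ 125.04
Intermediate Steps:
O(L, I) = -9 + I + L (O(L, I) = -9 + (L + I) = -9 + (I + L) = -9 + I + L)
w = -2 (w = -51 + 49 = -2)
F(h, p) = -216/p
(w*(111 + 100))/F(O(2, -3), (9 - 1)²) = (-2*(111 + 100))/((-216/(9 - 1)²)) = (-2*211)/((-216/(8²))) = -422/((-216/64)) = -422/((-216*1/64)) = -422/(-27/8) = -422*(-8/27) = 3376/27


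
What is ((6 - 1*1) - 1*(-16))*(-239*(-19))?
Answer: 95361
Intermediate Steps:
((6 - 1*1) - 1*(-16))*(-239*(-19)) = ((6 - 1) + 16)*4541 = (5 + 16)*4541 = 21*4541 = 95361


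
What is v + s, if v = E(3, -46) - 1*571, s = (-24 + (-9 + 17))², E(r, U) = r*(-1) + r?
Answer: -315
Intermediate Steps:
E(r, U) = 0 (E(r, U) = -r + r = 0)
s = 256 (s = (-24 + 8)² = (-16)² = 256)
v = -571 (v = 0 - 1*571 = 0 - 571 = -571)
v + s = -571 + 256 = -315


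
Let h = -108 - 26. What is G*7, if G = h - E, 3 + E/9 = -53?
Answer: 2590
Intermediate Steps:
h = -134
E = -504 (E = -27 + 9*(-53) = -27 - 477 = -504)
G = 370 (G = -134 - 1*(-504) = -134 + 504 = 370)
G*7 = 370*7 = 2590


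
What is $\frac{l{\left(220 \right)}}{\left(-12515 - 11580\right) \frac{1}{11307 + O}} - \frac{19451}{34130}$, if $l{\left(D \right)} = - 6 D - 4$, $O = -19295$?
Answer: $- \frac{72286274881}{164472470} \approx -439.5$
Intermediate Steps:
$l{\left(D \right)} = -4 - 6 D$
$\frac{l{\left(220 \right)}}{\left(-12515 - 11580\right) \frac{1}{11307 + O}} - \frac{19451}{34130} = \frac{-4 - 1320}{\left(-12515 - 11580\right) \frac{1}{11307 - 19295}} - \frac{19451}{34130} = \frac{-4 - 1320}{\left(-12515 - 11580\right) \frac{1}{-7988}} - \frac{19451}{34130} = - \frac{1324}{\left(-12515 - 11580\right) \left(- \frac{1}{7988}\right)} - \frac{19451}{34130} = - \frac{1324}{\left(-24095\right) \left(- \frac{1}{7988}\right)} - \frac{19451}{34130} = - \frac{1324}{\frac{24095}{7988}} - \frac{19451}{34130} = \left(-1324\right) \frac{7988}{24095} - \frac{19451}{34130} = - \frac{10576112}{24095} - \frac{19451}{34130} = - \frac{72286274881}{164472470}$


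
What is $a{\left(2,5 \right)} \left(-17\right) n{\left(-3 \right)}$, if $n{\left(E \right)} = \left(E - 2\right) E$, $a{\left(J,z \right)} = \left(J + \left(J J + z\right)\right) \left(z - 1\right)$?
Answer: $-11220$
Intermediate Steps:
$a{\left(J,z \right)} = \left(-1 + z\right) \left(J + z + J^{2}\right)$ ($a{\left(J,z \right)} = \left(J + \left(J^{2} + z\right)\right) \left(-1 + z\right) = \left(J + \left(z + J^{2}\right)\right) \left(-1 + z\right) = \left(J + z + J^{2}\right) \left(-1 + z\right) = \left(-1 + z\right) \left(J + z + J^{2}\right)$)
$n{\left(E \right)} = E \left(-2 + E\right)$ ($n{\left(E \right)} = \left(-2 + E\right) E = E \left(-2 + E\right)$)
$a{\left(2,5 \right)} \left(-17\right) n{\left(-3 \right)} = \left(5^{2} - 2 - 5 - 2^{2} + 2 \cdot 5 + 5 \cdot 2^{2}\right) \left(-17\right) \left(- 3 \left(-2 - 3\right)\right) = \left(25 - 2 - 5 - 4 + 10 + 5 \cdot 4\right) \left(-17\right) \left(\left(-3\right) \left(-5\right)\right) = \left(25 - 2 - 5 - 4 + 10 + 20\right) \left(-17\right) 15 = 44 \left(-17\right) 15 = \left(-748\right) 15 = -11220$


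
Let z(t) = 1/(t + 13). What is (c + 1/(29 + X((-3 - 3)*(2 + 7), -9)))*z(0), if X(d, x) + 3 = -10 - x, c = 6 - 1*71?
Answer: -1624/325 ≈ -4.9969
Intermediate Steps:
c = -65 (c = 6 - 71 = -65)
z(t) = 1/(13 + t)
X(d, x) = -13 - x (X(d, x) = -3 + (-10 - x) = -13 - x)
(c + 1/(29 + X((-3 - 3)*(2 + 7), -9)))*z(0) = (-65 + 1/(29 + (-13 - 1*(-9))))/(13 + 0) = (-65 + 1/(29 + (-13 + 9)))/13 = (-65 + 1/(29 - 4))*(1/13) = (-65 + 1/25)*(1/13) = -1624/25*1/13 = -1624/325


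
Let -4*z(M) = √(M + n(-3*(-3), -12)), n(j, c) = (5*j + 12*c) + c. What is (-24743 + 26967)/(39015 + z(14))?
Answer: 1388309760/24354723697 + 8896*I*√97/24354723697 ≈ 0.057004 + 3.5975e-6*I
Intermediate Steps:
n(j, c) = 5*j + 13*c
z(M) = -√(-111 + M)/4 (z(M) = -√(M + (5*(-3*(-3)) + 13*(-12)))/4 = -√(M + (5*9 - 156))/4 = -√(M + (45 - 156))/4 = -√(M - 111)/4 = -√(-111 + M)/4)
(-24743 + 26967)/(39015 + z(14)) = (-24743 + 26967)/(39015 - √(-111 + 14)/4) = 2224/(39015 - I*√97/4)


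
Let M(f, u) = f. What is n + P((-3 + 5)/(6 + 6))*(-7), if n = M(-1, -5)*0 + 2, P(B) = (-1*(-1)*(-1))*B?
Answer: 19/6 ≈ 3.1667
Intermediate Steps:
P(B) = -B (P(B) = (1*(-1))*B = -B)
n = 2 (n = -1*0 + 2 = 0 + 2 = 2)
n + P((-3 + 5)/(6 + 6))*(-7) = 2 - (-3 + 5)/(6 + 6)*(-7) = 2 - 2/12*(-7) = 2 - 1*1/6*(-7) = 2 - 1/6*(-7) = 2 + 7/6 = 19/6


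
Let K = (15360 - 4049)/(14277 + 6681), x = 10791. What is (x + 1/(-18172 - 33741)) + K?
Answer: 11741115896299/1087992654 ≈ 10792.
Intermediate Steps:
K = 11311/20958 ≈ 0.53970
(x + 1/(-18172 - 33741)) + K = (10791 + 1/(-18172 - 33741)) + 11311/20958 = (10791 + 1/(-51913)) + 11311/20958 = (10791 - 1/51913) + 11311/20958 = 560193182/51913 + 11311/20958 = 11741115896299/1087992654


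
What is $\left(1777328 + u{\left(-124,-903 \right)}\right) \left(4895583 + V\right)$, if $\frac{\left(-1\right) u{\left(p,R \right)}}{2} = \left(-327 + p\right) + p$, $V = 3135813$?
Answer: $14283661095288$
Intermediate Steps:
$u{\left(p,R \right)} = 654 - 4 p$ ($u{\left(p,R \right)} = - 2 \left(\left(-327 + p\right) + p\right) = - 2 \left(-327 + 2 p\right) = 654 - 4 p$)
$\left(1777328 + u{\left(-124,-903 \right)}\right) \left(4895583 + V\right) = \left(1777328 + \left(654 - -496\right)\right) \left(4895583 + 3135813\right) = \left(1777328 + \left(654 + 496\right)\right) 8031396 = \left(1777328 + 1150\right) 8031396 = 1778478 \cdot 8031396 = 14283661095288$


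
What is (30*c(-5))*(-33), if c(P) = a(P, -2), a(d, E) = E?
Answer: 1980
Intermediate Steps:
c(P) = -2
(30*c(-5))*(-33) = (30*(-2))*(-33) = -60*(-33) = 1980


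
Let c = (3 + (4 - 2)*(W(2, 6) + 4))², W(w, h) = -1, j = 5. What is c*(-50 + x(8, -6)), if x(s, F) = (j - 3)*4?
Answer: -3402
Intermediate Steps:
x(s, F) = 8 (x(s, F) = (5 - 3)*4 = 2*4 = 8)
c = 81 (c = (3 + (4 - 2)*(-1 + 4))² = (3 + 2*3)² = (3 + 6)² = 9² = 81)
c*(-50 + x(8, -6)) = 81*(-50 + 8) = 81*(-42) = -3402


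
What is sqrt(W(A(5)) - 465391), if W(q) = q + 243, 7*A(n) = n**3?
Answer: I*sqrt(22791377)/7 ≈ 682.0*I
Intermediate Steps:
A(n) = n**3/7
W(q) = 243 + q
sqrt(W(A(5)) - 465391) = sqrt((243 + (1/7)*5**3) - 465391) = sqrt((243 + (1/7)*125) - 465391) = sqrt((243 + 125/7) - 465391) = sqrt(1826/7 - 465391) = sqrt(-3255911/7) = I*sqrt(22791377)/7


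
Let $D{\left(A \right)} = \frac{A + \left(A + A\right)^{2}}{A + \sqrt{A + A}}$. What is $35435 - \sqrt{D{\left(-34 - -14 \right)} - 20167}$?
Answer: $35435 - \sqrt{\frac{202460 - 20167 i \sqrt{10}}{-10 + i \sqrt{10}}} \approx 35435.0 + 142.26 i$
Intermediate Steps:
$D{\left(A \right)} = \frac{A + 4 A^{2}}{A + \sqrt{2} \sqrt{A}}$ ($D{\left(A \right)} = \frac{A + \left(2 A\right)^{2}}{A + \sqrt{2 A}} = \frac{A + 4 A^{2}}{A + \sqrt{2} \sqrt{A}}$)
$35435 - \sqrt{D{\left(-34 - -14 \right)} - 20167} = 35435 - \sqrt{\frac{\left(-34 - -14\right) \left(1 + 4 \left(-34 - -14\right)\right)}{\left(-34 - -14\right) + \sqrt{2} \sqrt{-34 - -14}} - 20167} = 35435 - \sqrt{\frac{\left(-34 + 14\right) \left(1 + 4 \left(-34 + 14\right)\right)}{\left(-34 + 14\right) + \sqrt{2} \sqrt{-34 + 14}} - 20167} = 35435 - \sqrt{- \frac{20 \left(1 + 4 \left(-20\right)\right)}{-20 + \sqrt{2} \sqrt{-20}} - 20167} = 35435 - \sqrt{- \frac{20 \left(1 - 80\right)}{-20 + \sqrt{2} \cdot 2 i \sqrt{5}} - 20167} = 35435 - \sqrt{\left(-20\right) \frac{1}{-20 + 2 i \sqrt{10}} \left(-79\right) - 20167} = 35435 - \sqrt{\frac{1580}{-20 + 2 i \sqrt{10}} - 20167} = 35435 - \sqrt{-20167 + \frac{1580}{-20 + 2 i \sqrt{10}}}$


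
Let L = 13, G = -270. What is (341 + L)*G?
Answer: -95580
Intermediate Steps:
(341 + L)*G = (341 + 13)*(-270) = 354*(-270) = -95580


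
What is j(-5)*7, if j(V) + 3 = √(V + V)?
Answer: -21 + 7*I*√10 ≈ -21.0 + 22.136*I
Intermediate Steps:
j(V) = -3 + √2*√V (j(V) = -3 + √(V + V) = -3 + √(2*V) = -3 + √2*√V)
j(-5)*7 = (-3 + √2*√(-5))*7 = (-3 + √2*(I*√5))*7 = (-3 + I*√10)*7 = -21 + 7*I*√10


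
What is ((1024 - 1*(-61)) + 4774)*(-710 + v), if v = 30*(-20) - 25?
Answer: -7821765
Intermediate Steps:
v = -625 (v = -600 - 25 = -625)
((1024 - 1*(-61)) + 4774)*(-710 + v) = ((1024 - 1*(-61)) + 4774)*(-710 - 625) = ((1024 + 61) + 4774)*(-1335) = (1085 + 4774)*(-1335) = 5859*(-1335) = -7821765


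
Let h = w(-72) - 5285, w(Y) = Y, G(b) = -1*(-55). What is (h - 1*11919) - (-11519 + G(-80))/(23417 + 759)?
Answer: -52206639/3022 ≈ -17276.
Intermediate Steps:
G(b) = 55
h = -5357 (h = -72 - 5285 = -5357)
(h - 1*11919) - (-11519 + G(-80))/(23417 + 759) = (-5357 - 1*11919) - (-11519 + 55)/(23417 + 759) = (-5357 - 11919) - (-11464)/24176 = -17276 - (-11464)/24176 = -17276 - 1*(-1433/3022) = -17276 + 1433/3022 = -52206639/3022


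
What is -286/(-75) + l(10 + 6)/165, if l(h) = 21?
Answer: 3251/825 ≈ 3.9406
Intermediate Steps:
-286/(-75) + l(10 + 6)/165 = -286/(-75) + 21/165 = -286*(-1/75) + 21*(1/165) = 286/75 + 7/55 = 3251/825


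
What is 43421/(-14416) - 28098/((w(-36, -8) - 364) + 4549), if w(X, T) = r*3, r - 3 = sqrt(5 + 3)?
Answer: -68405036651/7043643184 + 4683*sqrt(2)/488599 ≈ -9.6980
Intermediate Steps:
r = 3 + 2*sqrt(2) (r = 3 + sqrt(5 + 3) = 3 + sqrt(8) = 3 + 2*sqrt(2) ≈ 5.8284)
w(X, T) = 9 + 6*sqrt(2) (w(X, T) = (3 + 2*sqrt(2))*3 = 9 + 6*sqrt(2))
43421/(-14416) - 28098/((w(-36, -8) - 364) + 4549) = 43421/(-14416) - 28098/(((9 + 6*sqrt(2)) - 364) + 4549) = 43421*(-1/14416) - 28098/((-355 + 6*sqrt(2)) + 4549) = -43421/14416 - 28098/(4194 + 6*sqrt(2))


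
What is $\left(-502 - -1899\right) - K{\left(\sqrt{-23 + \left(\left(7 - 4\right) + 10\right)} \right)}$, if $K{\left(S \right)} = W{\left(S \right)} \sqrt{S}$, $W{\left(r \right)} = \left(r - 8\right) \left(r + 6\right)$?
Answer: $1397 + 2 \sqrt[4]{-10} \left(29 + i \sqrt{10}\right) \approx 1462.0 + 80.884 i$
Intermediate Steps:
$W{\left(r \right)} = \left(-8 + r\right) \left(6 + r\right)$
$K{\left(S \right)} = \sqrt{S} \left(-48 + S^{2} - 2 S\right)$ ($K{\left(S \right)} = \left(-48 + S^{2} - 2 S\right) \sqrt{S} = \sqrt{S} \left(-48 + S^{2} - 2 S\right)$)
$\left(-502 - -1899\right) - K{\left(\sqrt{-23 + \left(\left(7 - 4\right) + 10\right)} \right)} = \left(-502 - -1899\right) - \sqrt{\sqrt{-23 + \left(\left(7 - 4\right) + 10\right)}} \left(-48 + \left(\sqrt{-23 + \left(\left(7 - 4\right) + 10\right)}\right)^{2} - 2 \sqrt{-23 + \left(\left(7 - 4\right) + 10\right)}\right) = \left(-502 + 1899\right) - \sqrt{\sqrt{-23 + \left(3 + 10\right)}} \left(-48 + \left(\sqrt{-23 + \left(3 + 10\right)}\right)^{2} - 2 \sqrt{-23 + \left(3 + 10\right)}\right) = 1397 - \sqrt{\sqrt{-23 + 13}} \left(-48 + \left(\sqrt{-23 + 13}\right)^{2} - 2 \sqrt{-23 + 13}\right) = 1397 - \sqrt{\sqrt{-10}} \left(-48 + \left(\sqrt{-10}\right)^{2} - 2 \sqrt{-10}\right) = 1397 - \sqrt{i \sqrt{10}} \left(-48 + \left(i \sqrt{10}\right)^{2} - 2 i \sqrt{10}\right) = 1397 - \sqrt[4]{10} \sqrt{i} \left(-48 - 10 - 2 i \sqrt{10}\right) = 1397 - \sqrt[4]{10} \sqrt{i} \left(-58 - 2 i \sqrt{10}\right)$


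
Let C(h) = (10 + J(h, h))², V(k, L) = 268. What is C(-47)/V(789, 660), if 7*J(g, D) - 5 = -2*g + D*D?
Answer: 1413721/3283 ≈ 430.62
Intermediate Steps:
J(g, D) = 5/7 - 2*g/7 + D²/7 (J(g, D) = 5/7 + (-2*g + D*D)/7 = 5/7 + (-2*g + D²)/7 = 5/7 + (D² - 2*g)/7 = 5/7 + (-2*g/7 + D²/7) = 5/7 - 2*g/7 + D²/7)
C(h) = (75/7 - 2*h/7 + h²/7)² (C(h) = (10 + (5/7 - 2*h/7 + h²/7))² = (75/7 - 2*h/7 + h²/7)²)
C(-47)/V(789, 660) = ((75 + (-47)² - 2*(-47))²/49)/268 = ((75 + 2209 + 94)²/49)*(1/268) = ((1/49)*2378²)*(1/268) = ((1/49)*5654884)*(1/268) = (5654884/49)*(1/268) = 1413721/3283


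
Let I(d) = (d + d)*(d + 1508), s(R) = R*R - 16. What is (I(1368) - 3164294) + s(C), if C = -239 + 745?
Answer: 4960462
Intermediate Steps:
C = 506
s(R) = -16 + R² (s(R) = R² - 16 = -16 + R²)
I(d) = 2*d*(1508 + d) (I(d) = (2*d)*(1508 + d) = 2*d*(1508 + d))
(I(1368) - 3164294) + s(C) = (2*1368*(1508 + 1368) - 3164294) + (-16 + 506²) = (2*1368*2876 - 3164294) + (-16 + 256036) = (7868736 - 3164294) + 256020 = 4704442 + 256020 = 4960462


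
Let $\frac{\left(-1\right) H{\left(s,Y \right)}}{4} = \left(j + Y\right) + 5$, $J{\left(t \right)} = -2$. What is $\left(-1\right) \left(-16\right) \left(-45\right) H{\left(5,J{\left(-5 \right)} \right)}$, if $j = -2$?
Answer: $2880$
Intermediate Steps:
$H{\left(s,Y \right)} = -12 - 4 Y$ ($H{\left(s,Y \right)} = - 4 \left(\left(-2 + Y\right) + 5\right) = - 4 \left(3 + Y\right) = -12 - 4 Y$)
$\left(-1\right) \left(-16\right) \left(-45\right) H{\left(5,J{\left(-5 \right)} \right)} = \left(-1\right) \left(-16\right) \left(-45\right) \left(-12 - -8\right) = 16 \left(-45\right) \left(-12 + 8\right) = \left(-720\right) \left(-4\right) = 2880$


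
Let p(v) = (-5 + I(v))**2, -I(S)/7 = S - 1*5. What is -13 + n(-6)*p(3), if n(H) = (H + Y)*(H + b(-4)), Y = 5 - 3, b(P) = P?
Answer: 3227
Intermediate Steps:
I(S) = 35 - 7*S (I(S) = -7*(S - 1*5) = -7*(S - 5) = -7*(-5 + S) = 35 - 7*S)
Y = 2
p(v) = (30 - 7*v)**2 (p(v) = (-5 + (35 - 7*v))**2 = (30 - 7*v)**2)
n(H) = (-4 + H)*(2 + H) (n(H) = (H + 2)*(H - 4) = (2 + H)*(-4 + H) = (-4 + H)*(2 + H))
-13 + n(-6)*p(3) = -13 + (-8 + (-6)**2 - 2*(-6))*(-30 + 7*3)**2 = -13 + (-8 + 36 + 12)*(-30 + 21)**2 = -13 + 40*(-9)**2 = -13 + 40*81 = -13 + 3240 = 3227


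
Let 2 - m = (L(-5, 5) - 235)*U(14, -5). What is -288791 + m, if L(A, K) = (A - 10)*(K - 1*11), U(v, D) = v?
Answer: -286759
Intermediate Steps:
L(A, K) = (-11 + K)*(-10 + A) (L(A, K) = (-10 + A)*(K - 11) = (-10 + A)*(-11 + K) = (-11 + K)*(-10 + A))
m = 2032 (m = 2 - ((110 - 11*(-5) - 10*5 - 5*5) - 235)*14 = 2 - ((110 + 55 - 50 - 25) - 235)*14 = 2 - (90 - 235)*14 = 2 - (-145)*14 = 2 - 1*(-2030) = 2 + 2030 = 2032)
-288791 + m = -288791 + 2032 = -286759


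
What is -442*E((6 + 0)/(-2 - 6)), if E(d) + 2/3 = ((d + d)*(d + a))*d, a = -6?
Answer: 175253/48 ≈ 3651.1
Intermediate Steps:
E(d) = -⅔ + 2*d²*(-6 + d) (E(d) = -⅔ + ((d + d)*(d - 6))*d = -⅔ + ((2*d)*(-6 + d))*d = -⅔ + (2*d*(-6 + d))*d = -⅔ + 2*d²*(-6 + d))
-442*E((6 + 0)/(-2 - 6)) = -442*(-⅔ - 12*(6 + 0)²/(-2 - 6)² + 2*((6 + 0)/(-2 - 6))³) = -442*(-⅔ - 12*(6/(-8))² + 2*(6/(-8))³) = -442*(-⅔ - 12*(6*(-⅛))² + 2*(6*(-⅛))³) = -442*(-⅔ - 12*(-¾)² + 2*(-¾)³) = -442*(-⅔ - 12*9/16 + 2*(-27/64)) = -442*(-⅔ - 27/4 - 27/32) = -442*(-793/96) = 175253/48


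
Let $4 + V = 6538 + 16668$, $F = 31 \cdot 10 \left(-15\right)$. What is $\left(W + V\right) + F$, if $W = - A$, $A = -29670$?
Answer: $48222$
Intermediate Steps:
$W = 29670$ ($W = \left(-1\right) \left(-29670\right) = 29670$)
$F = -4650$ ($F = 310 \left(-15\right) = -4650$)
$V = 23202$ ($V = -4 + \left(6538 + 16668\right) = -4 + 23206 = 23202$)
$\left(W + V\right) + F = \left(29670 + 23202\right) - 4650 = 52872 - 4650 = 48222$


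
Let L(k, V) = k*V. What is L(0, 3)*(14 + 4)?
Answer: 0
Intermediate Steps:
L(k, V) = V*k
L(0, 3)*(14 + 4) = (3*0)*(14 + 4) = 0*18 = 0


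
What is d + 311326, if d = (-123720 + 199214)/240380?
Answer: 37418309687/120190 ≈ 3.1133e+5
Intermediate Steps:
d = 37747/120190 (d = 75494*(1/240380) = 37747/120190 ≈ 0.31406)
d + 311326 = 37747/120190 + 311326 = 37418309687/120190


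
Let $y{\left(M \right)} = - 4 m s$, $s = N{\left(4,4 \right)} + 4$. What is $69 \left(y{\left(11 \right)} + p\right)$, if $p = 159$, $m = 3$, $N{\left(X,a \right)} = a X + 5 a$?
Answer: $-22149$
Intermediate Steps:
$N{\left(X,a \right)} = 5 a + X a$ ($N{\left(X,a \right)} = X a + 5 a = 5 a + X a$)
$s = 40$ ($s = 4 \left(5 + 4\right) + 4 = 4 \cdot 9 + 4 = 36 + 4 = 40$)
$y{\left(M \right)} = -480$ ($y{\left(M \right)} = \left(-4\right) 3 \cdot 40 = \left(-12\right) 40 = -480$)
$69 \left(y{\left(11 \right)} + p\right) = 69 \left(-480 + 159\right) = 69 \left(-321\right) = -22149$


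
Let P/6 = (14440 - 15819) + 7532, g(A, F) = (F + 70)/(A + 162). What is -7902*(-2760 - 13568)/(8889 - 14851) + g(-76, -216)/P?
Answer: -102411008607485/4732259994 ≈ -21641.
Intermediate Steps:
g(A, F) = (70 + F)/(162 + A)
P = 36918 (P = 6*((14440 - 15819) + 7532) = 6*(-1379 + 7532) = 6*6153 = 36918)
-7902*(-2760 - 13568)/(8889 - 14851) + g(-76, -216)/P = -7902*(-2760 - 13568)/(8889 - 14851) + ((70 - 216)/(162 - 76))/36918 = -7902/((-5962/(-16328))) + (-146/86)*(1/36918) = -7902/((-5962*(-1/16328))) + ((1/86)*(-146))*(1/36918) = -7902/2981/8164 - 73/43*1/36918 = -7902*8164/2981 - 73/1587474 = -64511928/2981 - 73/1587474 = -102411008607485/4732259994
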